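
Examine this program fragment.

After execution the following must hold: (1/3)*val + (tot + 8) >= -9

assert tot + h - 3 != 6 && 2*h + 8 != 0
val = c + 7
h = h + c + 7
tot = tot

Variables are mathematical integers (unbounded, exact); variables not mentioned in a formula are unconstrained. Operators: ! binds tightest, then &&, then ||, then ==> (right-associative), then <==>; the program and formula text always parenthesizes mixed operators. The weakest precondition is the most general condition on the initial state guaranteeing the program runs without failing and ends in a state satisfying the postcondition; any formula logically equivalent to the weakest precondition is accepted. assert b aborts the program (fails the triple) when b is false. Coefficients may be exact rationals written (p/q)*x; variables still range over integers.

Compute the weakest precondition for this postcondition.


Working backward. After the program, the postcondition (1/3)*val + (tot + 8) >= -9 must hold; in canonical form it is tot + (1/3)*val >= -17.
Before tot := tot: tot + (1/3)*val >= -17
Before h := h + c + 7: tot + (1/3)*val >= -17
Before val := c + 7: (1/3)*c + tot >= -58/3
Before assert tot + h - 3 != 6 && 2*h + 8 != 0: h + tot != 9 && 2*h != -8 && (1/3)*c + tot >= -58/3
Answer: WP = h + tot != 9 && 2*h != -8 && (1/3)*c + tot >= -58/3


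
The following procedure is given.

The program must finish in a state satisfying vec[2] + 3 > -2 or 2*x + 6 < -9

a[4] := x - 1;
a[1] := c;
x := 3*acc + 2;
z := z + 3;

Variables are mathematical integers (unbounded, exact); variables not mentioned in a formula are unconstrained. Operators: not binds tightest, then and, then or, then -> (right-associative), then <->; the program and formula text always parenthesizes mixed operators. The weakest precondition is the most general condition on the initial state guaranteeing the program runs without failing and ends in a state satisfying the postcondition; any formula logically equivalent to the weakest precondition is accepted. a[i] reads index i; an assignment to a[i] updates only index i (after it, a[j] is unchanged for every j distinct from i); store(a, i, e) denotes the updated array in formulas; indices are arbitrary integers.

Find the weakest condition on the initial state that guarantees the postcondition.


Working backward. After the program, the postcondition vec[2] + 3 > -2 or 2*x + 6 < -9 must hold; in canonical form it is vec[2] > -5 or 2*x < -15.
Before z := z + 3: vec[2] > -5 or 2*x < -15
Before x := 3*acc + 2: vec[2] > -5 or 6*acc < -19
Before a[1] := c: vec[2] > -5 or 6*acc < -19
Before a[4] := x - 1: vec[2] > -5 or 6*acc < -19
Answer: WP = vec[2] > -5 or 6*acc < -19


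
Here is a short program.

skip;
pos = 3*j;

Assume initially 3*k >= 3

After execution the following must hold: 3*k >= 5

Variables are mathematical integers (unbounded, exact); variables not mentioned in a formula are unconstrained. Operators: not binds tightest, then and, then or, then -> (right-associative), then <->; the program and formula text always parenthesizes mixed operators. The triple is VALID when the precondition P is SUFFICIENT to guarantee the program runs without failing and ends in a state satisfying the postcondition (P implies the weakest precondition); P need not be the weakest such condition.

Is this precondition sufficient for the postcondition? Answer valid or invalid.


Working backward. After the program, 3*k >= 5 must hold.
Before pos := 3*j: 3*k >= 5
Before skip: 3*k >= 5
The weakest precondition is 3*k >= 5.
Check whether 3*k >= 3 implies it.
Countermodel: at the initial state k = 1, the precondition holds but the weakest precondition fails.
Answer: invalid


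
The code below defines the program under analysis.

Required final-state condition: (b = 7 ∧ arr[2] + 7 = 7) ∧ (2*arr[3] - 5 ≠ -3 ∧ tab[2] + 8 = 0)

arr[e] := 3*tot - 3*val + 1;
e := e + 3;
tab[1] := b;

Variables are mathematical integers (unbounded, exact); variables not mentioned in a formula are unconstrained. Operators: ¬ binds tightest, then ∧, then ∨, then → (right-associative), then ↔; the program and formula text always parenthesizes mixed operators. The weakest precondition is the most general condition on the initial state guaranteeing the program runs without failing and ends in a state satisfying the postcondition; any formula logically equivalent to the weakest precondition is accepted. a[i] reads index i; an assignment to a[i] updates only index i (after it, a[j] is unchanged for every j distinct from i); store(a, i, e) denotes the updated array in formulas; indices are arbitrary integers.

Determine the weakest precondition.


Working backward. After the program, the postcondition (b = 7 ∧ arr[2] + 7 = 7) ∧ (2*arr[3] - 5 ≠ -3 ∧ tab[2] + 8 = 0) must hold; in canonical form it is b = 7 ∧ arr[2] = 0 ∧ 2*arr[3] ≠ 2 ∧ tab[2] = -8.
Before tab[1] := b: b = 7 ∧ arr[2] = 0 ∧ 2*arr[3] ≠ 2 ∧ tab[2] = -8
Before e := e + 3: b = 7 ∧ arr[2] = 0 ∧ 2*arr[3] ≠ 2 ∧ tab[2] = -8
Before arr[e] := 3*tot - 3*val + 1: b = 7 ∧ store(arr, e, 3*tot - 3*val + 1)[2] = 0 ∧ 2*store(arr, e, 3*tot - 3*val + 1)[3] ≠ 2 ∧ tab[2] = -8
Answer: WP = b = 7 ∧ store(arr, e, 3*tot - 3*val + 1)[2] = 0 ∧ 2*store(arr, e, 3*tot - 3*val + 1)[3] ≠ 2 ∧ tab[2] = -8


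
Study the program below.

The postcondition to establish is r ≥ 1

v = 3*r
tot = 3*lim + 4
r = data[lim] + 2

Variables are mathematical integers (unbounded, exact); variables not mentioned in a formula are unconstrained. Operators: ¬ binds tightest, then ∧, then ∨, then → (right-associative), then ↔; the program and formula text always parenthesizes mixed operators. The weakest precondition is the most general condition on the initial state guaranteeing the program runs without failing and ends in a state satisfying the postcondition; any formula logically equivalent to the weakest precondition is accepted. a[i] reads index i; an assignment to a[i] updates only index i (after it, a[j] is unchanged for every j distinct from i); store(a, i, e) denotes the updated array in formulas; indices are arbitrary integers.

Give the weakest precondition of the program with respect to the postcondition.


Working backward. After the program, r ≥ 1 must hold.
Before r := data[lim] + 2: data[lim] ≥ -1
Before tot := 3*lim + 4: data[lim] ≥ -1
Before v := 3*r: data[lim] ≥ -1
Answer: WP = data[lim] ≥ -1


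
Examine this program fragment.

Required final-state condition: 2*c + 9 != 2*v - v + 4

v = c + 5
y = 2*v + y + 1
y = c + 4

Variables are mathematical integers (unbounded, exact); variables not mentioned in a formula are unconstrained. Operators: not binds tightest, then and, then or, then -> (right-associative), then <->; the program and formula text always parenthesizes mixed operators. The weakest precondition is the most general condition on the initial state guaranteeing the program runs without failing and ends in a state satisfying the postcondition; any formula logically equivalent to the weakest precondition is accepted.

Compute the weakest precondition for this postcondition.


Working backward. After the program, the postcondition 2*c + 9 != 2*v - v + 4 must hold; in canonical form it is 2*c != v - 5.
Before y := c + 4: 2*c != v - 5
Before y := 2*v + y + 1: 2*c != v - 5
Before v := c + 5: c != 0
Answer: WP = c != 0


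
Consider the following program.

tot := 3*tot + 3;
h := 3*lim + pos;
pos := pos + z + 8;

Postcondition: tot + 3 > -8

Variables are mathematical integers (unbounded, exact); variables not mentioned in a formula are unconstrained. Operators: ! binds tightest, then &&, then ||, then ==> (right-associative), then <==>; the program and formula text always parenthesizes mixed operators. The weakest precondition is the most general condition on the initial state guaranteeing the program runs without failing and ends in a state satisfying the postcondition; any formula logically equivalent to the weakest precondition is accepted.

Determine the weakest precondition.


Working backward. After the program, the postcondition tot + 3 > -8 must hold; in canonical form it is tot > -11.
Before pos := pos + z + 8: tot > -11
Before h := 3*lim + pos: tot > -11
Before tot := 3*tot + 3: 3*tot > -14
Answer: WP = 3*tot > -14


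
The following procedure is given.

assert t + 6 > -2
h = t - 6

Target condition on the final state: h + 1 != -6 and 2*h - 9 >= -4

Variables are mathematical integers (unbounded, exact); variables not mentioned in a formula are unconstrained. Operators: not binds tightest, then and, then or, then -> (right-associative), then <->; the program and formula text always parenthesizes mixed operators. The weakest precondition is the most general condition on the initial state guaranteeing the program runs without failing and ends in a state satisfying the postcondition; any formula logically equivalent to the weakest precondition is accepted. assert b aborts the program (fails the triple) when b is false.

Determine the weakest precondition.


Working backward. After the program, the postcondition h + 1 != -6 and 2*h - 9 >= -4 must hold; in canonical form it is h != -7 and 2*h >= 5.
Before h := t - 6: t != -1 and 2*t >= 17
Before assert t + 6 > -2: t > -8 and t != -1 and 2*t >= 17
Answer: WP = t > -8 and t != -1 and 2*t >= 17


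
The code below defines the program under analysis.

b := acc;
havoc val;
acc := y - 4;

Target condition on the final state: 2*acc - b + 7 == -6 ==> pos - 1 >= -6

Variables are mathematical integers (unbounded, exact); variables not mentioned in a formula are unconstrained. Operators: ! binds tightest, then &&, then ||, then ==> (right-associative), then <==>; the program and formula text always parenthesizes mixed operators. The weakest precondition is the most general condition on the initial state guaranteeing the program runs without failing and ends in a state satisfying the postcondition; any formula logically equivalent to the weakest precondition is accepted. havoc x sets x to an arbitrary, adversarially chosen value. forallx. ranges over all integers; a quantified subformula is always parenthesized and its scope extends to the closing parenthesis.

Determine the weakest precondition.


Working backward. After the program, the postcondition 2*acc - b + 7 == -6 ==> pos - 1 >= -6 must hold; in canonical form it is 2*acc == b - 13 ==> pos >= -5.
Before acc := y - 4: 2*y == b - 5 ==> pos >= -5
Before havoc val: 2*y == b - 5 ==> pos >= -5
Before b := acc: 2*y == acc - 5 ==> pos >= -5
Answer: WP = 2*y == acc - 5 ==> pos >= -5


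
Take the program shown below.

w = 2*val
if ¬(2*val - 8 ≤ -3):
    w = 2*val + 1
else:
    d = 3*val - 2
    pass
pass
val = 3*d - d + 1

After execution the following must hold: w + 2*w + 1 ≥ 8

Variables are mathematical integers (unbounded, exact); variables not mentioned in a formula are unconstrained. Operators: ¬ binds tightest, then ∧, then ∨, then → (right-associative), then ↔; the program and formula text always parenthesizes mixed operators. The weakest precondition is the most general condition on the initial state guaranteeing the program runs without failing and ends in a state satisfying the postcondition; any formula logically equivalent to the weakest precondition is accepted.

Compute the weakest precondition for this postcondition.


Working backward. After the program, the postcondition w + 2*w + 1 ≥ 8 must hold; in canonical form it is 3*w ≥ 7.
Before val := 3*d - d + 1: 3*w ≥ 7
Before skip: 3*w ≥ 7
Then branch requires 6*val ≥ 4; else branch requires 3*w ≥ 7.
Before the if: ((¬(2*val ≤ 5)) → 6*val ≥ 4) ∧ (2*val ≤ 5 → 3*w ≥ 7)
Before w := 2*val: ((¬(2*val ≤ 5)) → 6*val ≥ 4) ∧ (2*val ≤ 5 → 6*val ≥ 7)
Answer: WP = ((¬(2*val ≤ 5)) → 6*val ≥ 4) ∧ (2*val ≤ 5 → 6*val ≥ 7)


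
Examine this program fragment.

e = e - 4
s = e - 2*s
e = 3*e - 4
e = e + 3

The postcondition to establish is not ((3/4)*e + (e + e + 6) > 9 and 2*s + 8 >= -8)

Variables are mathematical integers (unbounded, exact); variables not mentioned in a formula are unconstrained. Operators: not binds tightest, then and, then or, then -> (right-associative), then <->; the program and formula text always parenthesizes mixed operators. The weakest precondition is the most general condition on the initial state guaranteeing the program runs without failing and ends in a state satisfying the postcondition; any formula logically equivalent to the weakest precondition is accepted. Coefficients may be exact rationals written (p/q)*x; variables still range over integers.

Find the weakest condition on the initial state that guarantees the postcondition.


Working backward. After the program, the postcondition not ((3/4)*e + (e + e + 6) > 9 and 2*s + 8 >= -8) must hold; in canonical form it is not ((11/4)*e > 3 and 2*s >= -16).
Before e := e + 3: not ((11/4)*e > -21/4 and 2*s >= -16)
Before e := 3*e - 4: not ((33/4)*e > 23/4 and 2*s >= -16)
Before s := e - 2*s: not ((33/4)*e > 23/4 and 2*e >= 4*s - 16)
Before e := e - 4: not ((33/4)*e > 155/4 and 2*e >= 4*s - 8)
Answer: WP = not ((33/4)*e > 155/4 and 2*e >= 4*s - 8)


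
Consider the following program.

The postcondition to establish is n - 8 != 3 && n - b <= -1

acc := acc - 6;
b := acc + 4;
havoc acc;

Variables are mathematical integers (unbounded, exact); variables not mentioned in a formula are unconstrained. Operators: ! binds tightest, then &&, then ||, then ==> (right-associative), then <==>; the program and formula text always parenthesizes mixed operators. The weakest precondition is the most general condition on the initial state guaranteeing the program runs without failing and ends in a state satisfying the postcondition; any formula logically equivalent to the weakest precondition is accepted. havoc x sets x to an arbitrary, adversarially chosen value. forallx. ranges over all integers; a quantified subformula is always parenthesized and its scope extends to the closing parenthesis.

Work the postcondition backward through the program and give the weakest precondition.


Working backward. After the program, the postcondition n - 8 != 3 && n - b <= -1 must hold; in canonical form it is n != 11 && n <= b - 1.
Before havoc acc: n != 11 && n <= b - 1
Before b := acc + 4: n != 11 && n <= acc + 3
Before acc := acc - 6: n != 11 && n <= acc - 3
Answer: WP = n != 11 && n <= acc - 3


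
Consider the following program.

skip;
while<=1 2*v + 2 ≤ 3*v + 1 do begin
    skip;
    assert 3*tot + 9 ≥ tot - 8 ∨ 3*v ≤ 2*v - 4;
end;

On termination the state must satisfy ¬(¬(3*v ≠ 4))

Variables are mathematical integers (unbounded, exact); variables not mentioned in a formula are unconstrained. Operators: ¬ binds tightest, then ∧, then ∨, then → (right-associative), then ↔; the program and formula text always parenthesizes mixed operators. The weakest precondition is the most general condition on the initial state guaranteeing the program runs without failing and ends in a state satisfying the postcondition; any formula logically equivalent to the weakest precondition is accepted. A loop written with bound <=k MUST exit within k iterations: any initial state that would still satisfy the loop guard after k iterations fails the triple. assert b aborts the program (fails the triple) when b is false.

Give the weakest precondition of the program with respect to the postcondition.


Working backward. After the program, the postcondition ¬(¬(3*v ≠ 4)) must hold; in canonical form it is 3*v ≠ 4.
Before the loop (bound <=1), unroll the exhaustion recursion (WP_0 = exit-now case; WP_j = one more guarded iteration, up to j = 1):
  WP_0: (¬(v ≥ 1)) ∧ 3*v ≠ 4
  WP_1: (v ≥ 1 → ((2*tot ≥ -17 ∨ v ≤ -4) ∧ (¬(v ≥ 1)) ∧ 3*v ≠ 4)) ∧ ((¬(v ≥ 1)) → 3*v ≠ 4)
So before the loop: (v ≥ 1 → ((2*tot ≥ -17 ∨ v ≤ -4) ∧ (¬(v ≥ 1)) ∧ 3*v ≠ 4)) ∧ ((¬(v ≥ 1)) → 3*v ≠ 4)
Before skip: (v ≥ 1 → ((2*tot ≥ -17 ∨ v ≤ -4) ∧ (¬(v ≥ 1)) ∧ 3*v ≠ 4)) ∧ ((¬(v ≥ 1)) → 3*v ≠ 4)
Answer: WP = (v ≥ 1 → ((2*tot ≥ -17 ∨ v ≤ -4) ∧ (¬(v ≥ 1)) ∧ 3*v ≠ 4)) ∧ ((¬(v ≥ 1)) → 3*v ≠ 4)


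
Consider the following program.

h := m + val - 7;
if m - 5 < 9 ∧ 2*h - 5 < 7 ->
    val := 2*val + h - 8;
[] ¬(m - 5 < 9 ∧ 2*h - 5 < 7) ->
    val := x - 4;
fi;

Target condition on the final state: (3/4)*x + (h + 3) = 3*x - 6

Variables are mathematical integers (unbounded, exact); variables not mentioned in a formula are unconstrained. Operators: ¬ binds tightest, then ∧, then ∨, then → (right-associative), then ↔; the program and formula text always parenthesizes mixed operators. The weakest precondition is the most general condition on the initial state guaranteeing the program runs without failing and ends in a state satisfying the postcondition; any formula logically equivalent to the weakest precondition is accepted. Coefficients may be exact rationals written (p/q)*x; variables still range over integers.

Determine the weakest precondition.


Working backward. After the program, the postcondition (3/4)*x + (h + 3) = 3*x - 6 must hold; in canonical form it is h = (9/4)*x - 9.
Then branch requires h = (9/4)*x - 9; else branch requires h = (9/4)*x - 9.
Before the if: ((m < 14 ∧ 2*h < 12) → h = (9/4)*x - 9) ∧ ((¬(m < 14 ∧ 2*h < 12)) → h = (9/4)*x - 9)
Before h := m + val - 7: ((m < 14 ∧ 2*m + 2*val < 26) → m + val = (9/4)*x - 2) ∧ ((¬(m < 14 ∧ 2*m + 2*val < 26)) → m + val = (9/4)*x - 2)
Answer: WP = ((m < 14 ∧ 2*m + 2*val < 26) → m + val = (9/4)*x - 2) ∧ ((¬(m < 14 ∧ 2*m + 2*val < 26)) → m + val = (9/4)*x - 2)


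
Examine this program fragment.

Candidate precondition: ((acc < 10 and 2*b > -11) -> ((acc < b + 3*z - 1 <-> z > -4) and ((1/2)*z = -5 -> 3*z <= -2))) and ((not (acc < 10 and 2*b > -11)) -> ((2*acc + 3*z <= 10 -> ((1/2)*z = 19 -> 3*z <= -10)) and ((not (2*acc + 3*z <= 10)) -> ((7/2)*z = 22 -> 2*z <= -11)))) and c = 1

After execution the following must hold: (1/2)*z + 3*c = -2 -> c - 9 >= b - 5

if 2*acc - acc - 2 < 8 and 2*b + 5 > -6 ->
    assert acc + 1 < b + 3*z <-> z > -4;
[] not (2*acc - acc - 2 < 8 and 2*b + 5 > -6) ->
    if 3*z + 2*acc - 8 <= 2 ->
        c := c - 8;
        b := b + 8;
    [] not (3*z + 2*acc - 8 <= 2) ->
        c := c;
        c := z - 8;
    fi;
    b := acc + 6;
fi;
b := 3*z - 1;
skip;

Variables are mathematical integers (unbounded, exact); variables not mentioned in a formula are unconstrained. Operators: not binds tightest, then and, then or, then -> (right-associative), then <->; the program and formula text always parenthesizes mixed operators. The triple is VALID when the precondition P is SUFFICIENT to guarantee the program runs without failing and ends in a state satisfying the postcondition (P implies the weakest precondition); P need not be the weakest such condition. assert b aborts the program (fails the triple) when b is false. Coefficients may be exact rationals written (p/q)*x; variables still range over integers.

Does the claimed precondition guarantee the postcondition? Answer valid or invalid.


Working backward. After the program, the postcondition (1/2)*z + 3*c = -2 -> c - 9 >= b - 5 must hold; in canonical form it is 3*c + (1/2)*z = -2 -> c >= b + 4.
Before skip: 3*c + (1/2)*z = -2 -> c >= b + 4
Before b := 3*z - 1: 3*c + (1/2)*z = -2 -> c >= 3*z + 3
Then branch requires (acc < b + 3*z - 1 <-> z > -4) and (3*c + (1/2)*z = -2 -> c >= 3*z + 3); else branch requires (2*acc + 3*z <= 10 -> (3*c + (1/2)*z = 22 -> c >= 3*z + 11)) and ((not (2*acc + 3*z <= 10)) -> ((7/2)*z = 22 -> 2*z <= -11)).
Before the if: ((acc < 10 and 2*b > -11) -> ((acc < b + 3*z - 1 <-> z > -4) and (3*c + (1/2)*z = -2 -> c >= 3*z + 3))) and ((not (acc < 10 and 2*b > -11)) -> ((2*acc + 3*z <= 10 -> (3*c + (1/2)*z = 22 -> c >= 3*z + 11)) and ((not (2*acc + 3*z <= 10)) -> ((7/2)*z = 22 -> 2*z <= -11))))
The weakest precondition is ((acc < 10 and 2*b > -11) -> ((acc < b + 3*z - 1 <-> z > -4) and (3*c + (1/2)*z = -2 -> c >= 3*z + 3))) and ((not (acc < 10 and 2*b > -11)) -> ((2*acc + 3*z <= 10 -> (3*c + (1/2)*z = 22 -> c >= 3*z + 11)) and ((not (2*acc + 3*z <= 10)) -> ((7/2)*z = 22 -> 2*z <= -11)))).
Check whether ((acc < 10 and 2*b > -11) -> ((acc < b + 3*z - 1 <-> z > -4) and ((1/2)*z = -5 -> 3*z <= -2))) and ((not (acc < 10 and 2*b > -11)) -> ((2*acc + 3*z <= 10 -> ((1/2)*z = 19 -> 3*z <= -10)) and ((not (2*acc + 3*z <= 10)) -> ((7/2)*z = 22 -> 2*z <= -11)))) and c = 1 implies it.
Every state satisfying the precondition satisfies the weakest precondition: the implication holds.
Answer: valid


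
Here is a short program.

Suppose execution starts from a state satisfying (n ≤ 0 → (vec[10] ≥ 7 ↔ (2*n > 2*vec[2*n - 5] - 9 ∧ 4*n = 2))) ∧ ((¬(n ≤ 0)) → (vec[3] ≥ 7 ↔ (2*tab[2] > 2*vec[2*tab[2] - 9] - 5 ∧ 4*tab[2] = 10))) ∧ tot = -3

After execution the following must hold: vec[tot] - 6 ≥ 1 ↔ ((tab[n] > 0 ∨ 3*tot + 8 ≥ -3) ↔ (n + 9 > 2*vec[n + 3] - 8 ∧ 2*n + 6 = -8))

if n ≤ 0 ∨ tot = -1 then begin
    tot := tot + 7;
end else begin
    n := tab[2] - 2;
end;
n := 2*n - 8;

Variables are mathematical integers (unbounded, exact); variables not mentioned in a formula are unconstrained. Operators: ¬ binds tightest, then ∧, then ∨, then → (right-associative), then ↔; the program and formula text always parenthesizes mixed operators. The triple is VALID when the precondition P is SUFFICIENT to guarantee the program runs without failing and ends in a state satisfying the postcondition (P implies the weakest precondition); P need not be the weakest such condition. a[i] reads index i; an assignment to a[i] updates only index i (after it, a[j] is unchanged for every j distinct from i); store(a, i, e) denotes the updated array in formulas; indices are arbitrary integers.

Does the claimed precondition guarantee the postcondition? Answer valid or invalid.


Working backward. After the program, the postcondition vec[tot] - 6 ≥ 1 ↔ ((tab[n] > 0 ∨ 3*tot + 8 ≥ -3) ↔ (n + 9 > 2*vec[n + 3] - 8 ∧ 2*n + 6 = -8)) must hold; in canonical form it is vec[tot] ≥ 7 ↔ ((tab[n] > 0 ∨ 3*tot ≥ -11) ↔ (n > 2*vec[n + 3] - 17 ∧ 2*n = -14)).
Before n := 2*n - 8: vec[tot] ≥ 7 ↔ ((tab[2*n - 8] > 0 ∨ 3*tot ≥ -11) ↔ (2*n > 2*vec[2*n - 5] - 9 ∧ 4*n = 2))
Then branch requires vec[tot + 7] ≥ 7 ↔ ((tab[2*n - 8] > 0 ∨ 3*tot ≥ -32) ↔ (2*n > 2*vec[2*n - 5] - 9 ∧ 4*n = 2)); else branch requires vec[tot] ≥ 7 ↔ ((tab[2*tab[2] - 12] > 0 ∨ 3*tot ≥ -11) ↔ (2*tab[2] > 2*vec[2*tab[2] - 9] - 5 ∧ 4*tab[2] = 10)).
Before the if: ((n ≤ 0 ∨ tot = -1) → (vec[tot + 7] ≥ 7 ↔ ((tab[2*n - 8] > 0 ∨ 3*tot ≥ -32) ↔ (2*n > 2*vec[2*n - 5] - 9 ∧ 4*n = 2)))) ∧ ((¬(n ≤ 0 ∨ tot = -1)) → (vec[tot] ≥ 7 ↔ ((tab[2*tab[2] - 12] > 0 ∨ 3*tot ≥ -11) ↔ (2*tab[2] > 2*vec[2*tab[2] - 9] - 5 ∧ 4*tab[2] = 10))))
The weakest precondition is ((n ≤ 0 ∨ tot = -1) → (vec[tot + 7] ≥ 7 ↔ ((tab[2*n - 8] > 0 ∨ 3*tot ≥ -32) ↔ (2*n > 2*vec[2*n - 5] - 9 ∧ 4*n = 2)))) ∧ ((¬(n ≤ 0 ∨ tot = -1)) → (vec[tot] ≥ 7 ↔ ((tab[2*tab[2] - 12] > 0 ∨ 3*tot ≥ -11) ↔ (2*tab[2] > 2*vec[2*tab[2] - 9] - 5 ∧ 4*tab[2] = 10)))).
Check whether (n ≤ 0 → (vec[10] ≥ 7 ↔ (2*n > 2*vec[2*n - 5] - 9 ∧ 4*n = 2))) ∧ ((¬(n ≤ 0)) → (vec[3] ≥ 7 ↔ (2*tab[2] > 2*vec[2*tab[2] - 9] - 5 ∧ 4*tab[2] = 10))) ∧ tot = -3 implies it.
Countermodel: at the initial state n = 0, tab = {[-12] = 0, [-9] = 0, [-8] = 0, [-5] = 0, [-3] = 0, [2] = 0, [3] = 0, [4] = 0, [10] = 0, elsewhere 0}, tot = -3, vec = {[-12] = 7, [-9] = 7, [-8] = 7, [-5] = 7, [-3] = 7, [2] = 7, [3] = 7, [4] = 7, [10] = 0, elsewhere 7}, the precondition holds but the weakest precondition fails.
Answer: invalid


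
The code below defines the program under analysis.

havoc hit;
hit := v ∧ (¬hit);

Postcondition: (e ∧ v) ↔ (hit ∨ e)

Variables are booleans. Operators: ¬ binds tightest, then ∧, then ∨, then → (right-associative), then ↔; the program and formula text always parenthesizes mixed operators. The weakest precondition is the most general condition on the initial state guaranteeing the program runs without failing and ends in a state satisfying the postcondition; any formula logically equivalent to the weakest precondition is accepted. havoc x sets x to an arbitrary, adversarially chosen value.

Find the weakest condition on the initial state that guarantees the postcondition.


Working backward. After the program, (e ∧ v) ↔ (hit ∨ e) must hold.
Before hit := v ∧ (¬hit): (e ∧ v) ↔ ((v ∧ (¬hit)) ∨ e)
Before havoc hit: ((e ∧ v) ↔ e) ∧ ((e ∧ v) ↔ (v ∨ e))
Answer: WP = ((e ∧ v) ↔ e) ∧ ((e ∧ v) ↔ (v ∨ e))


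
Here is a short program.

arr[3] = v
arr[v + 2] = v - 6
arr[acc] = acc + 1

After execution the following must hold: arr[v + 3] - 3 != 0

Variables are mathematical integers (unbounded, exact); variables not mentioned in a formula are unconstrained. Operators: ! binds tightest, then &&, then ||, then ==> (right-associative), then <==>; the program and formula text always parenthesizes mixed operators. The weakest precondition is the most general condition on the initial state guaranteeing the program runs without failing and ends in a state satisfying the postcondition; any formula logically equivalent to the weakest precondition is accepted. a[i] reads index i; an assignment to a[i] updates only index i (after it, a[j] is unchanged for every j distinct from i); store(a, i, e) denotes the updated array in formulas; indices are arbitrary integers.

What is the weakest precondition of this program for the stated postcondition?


Working backward. After the program, the postcondition arr[v + 3] - 3 != 0 must hold; in canonical form it is arr[v + 3] != 3.
Before arr[acc] := acc + 1: store(arr, acc, acc + 1)[v + 3] != 3
Before arr[v + 2] := v - 6: store(store(arr, v + 2, v - 6), acc, acc + 1)[v + 3] != 3
Before arr[3] := v: store(store(store(arr, 3, v), v + 2, v - 6), acc, acc + 1)[v + 3] != 3
Answer: WP = store(store(store(arr, 3, v), v + 2, v - 6), acc, acc + 1)[v + 3] != 3


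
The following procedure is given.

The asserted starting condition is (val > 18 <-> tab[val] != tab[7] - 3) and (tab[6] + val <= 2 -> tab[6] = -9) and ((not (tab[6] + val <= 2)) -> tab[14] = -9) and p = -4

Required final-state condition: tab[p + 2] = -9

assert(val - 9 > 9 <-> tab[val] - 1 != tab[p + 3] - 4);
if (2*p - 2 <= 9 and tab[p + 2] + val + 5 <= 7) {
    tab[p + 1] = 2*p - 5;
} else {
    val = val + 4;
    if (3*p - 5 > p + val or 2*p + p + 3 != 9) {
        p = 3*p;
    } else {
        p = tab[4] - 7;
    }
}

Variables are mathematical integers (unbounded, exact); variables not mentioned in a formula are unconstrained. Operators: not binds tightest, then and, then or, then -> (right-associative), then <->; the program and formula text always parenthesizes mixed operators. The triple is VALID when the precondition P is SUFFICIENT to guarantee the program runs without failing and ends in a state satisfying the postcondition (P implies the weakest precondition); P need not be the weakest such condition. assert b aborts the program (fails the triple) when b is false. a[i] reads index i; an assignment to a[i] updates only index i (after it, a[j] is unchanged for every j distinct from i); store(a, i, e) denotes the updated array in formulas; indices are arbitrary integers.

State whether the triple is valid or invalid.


Working backward. After the program, tab[p + 2] = -9 must hold.
Then branch requires store(tab, p + 1, 2*p - 5)[p + 2] = -9; else branch requires ((2*p > val + 9 or 3*p != 6) -> tab[3*p + 2] = -9) and ((not (2*p > val + 9 or 3*p != 6)) -> tab[tab[4] - 5] = -9).
Before the if: ((2*p <= 11 and tab[p + 2] + val <= 2) -> store(tab, p + 1, 2*p - 5)[p + 2] = -9) and ((not (2*p <= 11 and tab[p + 2] + val <= 2)) -> (((2*p > val + 9 or 3*p != 6) -> tab[3*p + 2] = -9) and ((not (2*p > val + 9 or 3*p != 6)) -> tab[tab[4] - 5] = -9)))
Before assert val - 9 > 9 <-> tab[val] - 1 != tab[p + 3] - 4: (val > 18 <-> tab[val] != tab[p + 3] - 3) and ((2*p <= 11 and tab[p + 2] + val <= 2) -> store(tab, p + 1, 2*p - 5)[p + 2] = -9) and ((not (2*p <= 11 and tab[p + 2] + val <= 2)) -> (((2*p > val + 9 or 3*p != 6) -> tab[3*p + 2] = -9) and ((not (2*p > val + 9 or 3*p != 6)) -> tab[tab[4] - 5] = -9)))
The weakest precondition is (val > 18 <-> tab[val] != tab[p + 3] - 3) and ((2*p <= 11 and tab[p + 2] + val <= 2) -> store(tab, p + 1, 2*p - 5)[p + 2] = -9) and ((not (2*p <= 11 and tab[p + 2] + val <= 2)) -> (((2*p > val + 9 or 3*p != 6) -> tab[3*p + 2] = -9) and ((not (2*p > val + 9 or 3*p != 6)) -> tab[tab[4] - 5] = -9))).
Check whether (val > 18 <-> tab[val] != tab[7] - 3) and (tab[6] + val <= 2 -> tab[6] = -9) and ((not (tab[6] + val <= 2)) -> tab[14] = -9) and p = -4 implies it.
Countermodel: at the initial state p = -4, tab = {[-10] = 6519, [-3] = 6519, [-2] = -10, [-1] = 6519, [0] = 6516, [4] = 6519, [6] = -9, [7] = 6519, [14] = 6519, [6514] = 6519, elsewhere 6519}, val = 0, the precondition holds but the weakest precondition fails.
Answer: invalid


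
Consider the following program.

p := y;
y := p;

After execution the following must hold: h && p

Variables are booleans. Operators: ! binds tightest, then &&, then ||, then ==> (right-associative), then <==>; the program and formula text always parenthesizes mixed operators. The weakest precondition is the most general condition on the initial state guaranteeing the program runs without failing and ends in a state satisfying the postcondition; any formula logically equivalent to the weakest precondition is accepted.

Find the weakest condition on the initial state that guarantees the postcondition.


Working backward. After the program, h && p must hold.
Before y := p: h && p
Before p := y: h && y
Answer: WP = h && y


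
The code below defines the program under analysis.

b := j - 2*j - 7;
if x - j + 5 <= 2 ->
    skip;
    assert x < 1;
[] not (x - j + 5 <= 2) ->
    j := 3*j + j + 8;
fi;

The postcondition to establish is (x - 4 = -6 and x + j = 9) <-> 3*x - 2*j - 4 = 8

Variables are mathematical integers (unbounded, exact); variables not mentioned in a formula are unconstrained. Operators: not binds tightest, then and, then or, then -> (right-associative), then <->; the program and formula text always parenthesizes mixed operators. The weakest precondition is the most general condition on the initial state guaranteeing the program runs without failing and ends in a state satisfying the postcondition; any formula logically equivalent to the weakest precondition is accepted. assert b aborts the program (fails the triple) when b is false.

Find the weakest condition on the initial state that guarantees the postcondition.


Working backward. After the program, the postcondition (x - 4 = -6 and x + j = 9) <-> 3*x - 2*j - 4 = 8 must hold; in canonical form it is (x = -2 and j + x = 9) <-> 3*x = 2*j + 12.
Then branch requires x < 1 and ((x = -2 and j + x = 9) <-> 3*x = 2*j + 12); else branch requires (x = -2 and 4*j + x = 1) <-> 3*x = 8*j + 28.
Before the if: (x <= j - 3 -> (x < 1 and ((x = -2 and j + x = 9) <-> 3*x = 2*j + 12))) and ((not (x <= j - 3)) -> ((x = -2 and 4*j + x = 1) <-> 3*x = 8*j + 28))
Before b := j - 2*j - 7: (x <= j - 3 -> (x < 1 and ((x = -2 and j + x = 9) <-> 3*x = 2*j + 12))) and ((not (x <= j - 3)) -> ((x = -2 and 4*j + x = 1) <-> 3*x = 8*j + 28))
Answer: WP = (x <= j - 3 -> (x < 1 and ((x = -2 and j + x = 9) <-> 3*x = 2*j + 12))) and ((not (x <= j - 3)) -> ((x = -2 and 4*j + x = 1) <-> 3*x = 8*j + 28))


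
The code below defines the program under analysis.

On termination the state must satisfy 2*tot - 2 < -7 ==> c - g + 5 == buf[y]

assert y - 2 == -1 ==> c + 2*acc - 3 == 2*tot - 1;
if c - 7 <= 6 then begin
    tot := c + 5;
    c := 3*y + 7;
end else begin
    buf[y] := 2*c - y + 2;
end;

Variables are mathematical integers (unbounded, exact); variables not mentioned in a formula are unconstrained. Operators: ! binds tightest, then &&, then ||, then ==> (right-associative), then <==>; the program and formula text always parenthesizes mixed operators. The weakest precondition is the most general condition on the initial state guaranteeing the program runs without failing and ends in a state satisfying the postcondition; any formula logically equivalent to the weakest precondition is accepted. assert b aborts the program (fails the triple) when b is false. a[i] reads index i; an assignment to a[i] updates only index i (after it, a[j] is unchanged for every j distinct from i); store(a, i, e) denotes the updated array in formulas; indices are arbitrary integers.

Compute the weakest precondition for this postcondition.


Working backward. After the program, the postcondition 2*tot - 2 < -7 ==> c - g + 5 == buf[y] must hold; in canonical form it is 2*tot < -5 ==> c == buf[y] + g - 5.
Then branch requires 2*c < -15 ==> 3*y == buf[y] + g - 12; else branch requires 2*tot < -5 ==> c == store(buf, y, 2*c - y + 2)[y] + g - 5.
Before the if: (c <= 13 ==> (2*c < -15 ==> 3*y == buf[y] + g - 12)) && ((!(c <= 13)) ==> (2*tot < -5 ==> c == store(buf, y, 2*c - y + 2)[y] + g - 5))
Before assert y - 2 == -1 ==> c + 2*acc - 3 == 2*tot - 1: (y == 1 ==> 2*acc + c == 2*tot + 2) && (c <= 13 ==> (2*c < -15 ==> 3*y == buf[y] + g - 12)) && ((!(c <= 13)) ==> (2*tot < -5 ==> c == store(buf, y, 2*c - y + 2)[y] + g - 5))
Answer: WP = (y == 1 ==> 2*acc + c == 2*tot + 2) && (c <= 13 ==> (2*c < -15 ==> 3*y == buf[y] + g - 12)) && ((!(c <= 13)) ==> (2*tot < -5 ==> c == store(buf, y, 2*c - y + 2)[y] + g - 5))


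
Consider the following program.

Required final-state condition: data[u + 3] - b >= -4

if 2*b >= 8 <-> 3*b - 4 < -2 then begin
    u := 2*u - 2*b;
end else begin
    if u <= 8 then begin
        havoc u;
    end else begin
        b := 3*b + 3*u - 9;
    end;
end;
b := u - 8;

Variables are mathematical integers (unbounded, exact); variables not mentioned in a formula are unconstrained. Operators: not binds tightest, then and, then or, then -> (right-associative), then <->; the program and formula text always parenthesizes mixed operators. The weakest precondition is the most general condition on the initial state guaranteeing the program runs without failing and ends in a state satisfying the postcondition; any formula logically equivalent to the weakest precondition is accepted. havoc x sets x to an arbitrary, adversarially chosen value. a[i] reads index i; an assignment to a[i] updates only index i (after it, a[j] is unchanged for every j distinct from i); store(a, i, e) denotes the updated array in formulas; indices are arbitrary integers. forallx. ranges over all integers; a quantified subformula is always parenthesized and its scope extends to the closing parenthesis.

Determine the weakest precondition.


Working backward. After the program, the postcondition data[u + 3] - b >= -4 must hold; in canonical form it is data[u + 3] >= b - 4.
Before b := u - 8: data[u + 3] >= u - 12
Then branch requires data[-2*b + 2*u + 3] + 2*b >= 2*u - 12; else branch requires (u <= 8 -> (forall u_1. data[u_1 + 3] >= u_1 - 12)) and ((not (u <= 8)) -> data[u + 3] >= u - 12).
Before the if: ((2*b >= 8 <-> 3*b < 2) -> data[-2*b + 2*u + 3] + 2*b >= 2*u - 12) and ((not (2*b >= 8 <-> 3*b < 2)) -> ((u <= 8 -> (forall u_1. data[u_1 + 3] >= u_1 - 12)) and ((not (u <= 8)) -> data[u + 3] >= u - 12)))
Answer: WP = ((2*b >= 8 <-> 3*b < 2) -> data[-2*b + 2*u + 3] + 2*b >= 2*u - 12) and ((not (2*b >= 8 <-> 3*b < 2)) -> ((u <= 8 -> (forall u_1. data[u_1 + 3] >= u_1 - 12)) and ((not (u <= 8)) -> data[u + 3] >= u - 12)))


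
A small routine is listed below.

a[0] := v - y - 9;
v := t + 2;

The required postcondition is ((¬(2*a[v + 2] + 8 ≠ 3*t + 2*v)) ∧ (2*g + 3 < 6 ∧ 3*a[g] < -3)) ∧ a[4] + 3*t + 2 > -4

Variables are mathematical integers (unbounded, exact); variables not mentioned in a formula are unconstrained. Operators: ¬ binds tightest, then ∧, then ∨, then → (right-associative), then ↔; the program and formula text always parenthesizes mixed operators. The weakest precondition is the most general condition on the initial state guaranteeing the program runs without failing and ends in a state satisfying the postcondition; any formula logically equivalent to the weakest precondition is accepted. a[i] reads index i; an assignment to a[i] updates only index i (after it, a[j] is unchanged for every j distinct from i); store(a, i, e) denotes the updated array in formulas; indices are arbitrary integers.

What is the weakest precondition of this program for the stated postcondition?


Working backward. After the program, the postcondition ((¬(2*a[v + 2] + 8 ≠ 3*t + 2*v)) ∧ (2*g + 3 < 6 ∧ 3*a[g] < -3)) ∧ a[4] + 3*t + 2 > -4 must hold; in canonical form it is (¬(2*a[v + 2] ≠ 3*t + 2*v - 8)) ∧ 2*g < 3 ∧ 3*a[g] < -3 ∧ a[4] + 3*t > -6.
Before v := t + 2: (¬(2*a[t + 4] ≠ 5*t - 4)) ∧ 2*g < 3 ∧ 3*a[g] < -3 ∧ a[4] + 3*t > -6
Before a[0] := v - y - 9: (¬(2*store(a, 0, v - y - 9)[t + 4] ≠ 5*t - 4)) ∧ 2*g < 3 ∧ 3*store(a, 0, v - y - 9)[g] < -3 ∧ a[4] + 3*t > -6
Answer: WP = (¬(2*store(a, 0, v - y - 9)[t + 4] ≠ 5*t - 4)) ∧ 2*g < 3 ∧ 3*store(a, 0, v - y - 9)[g] < -3 ∧ a[4] + 3*t > -6


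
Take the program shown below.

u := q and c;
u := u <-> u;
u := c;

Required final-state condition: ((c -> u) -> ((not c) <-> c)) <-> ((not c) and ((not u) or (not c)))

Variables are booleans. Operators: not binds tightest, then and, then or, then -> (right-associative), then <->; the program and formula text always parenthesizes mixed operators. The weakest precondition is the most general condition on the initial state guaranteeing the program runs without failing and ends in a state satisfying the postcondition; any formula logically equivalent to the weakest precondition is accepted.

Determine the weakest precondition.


Working backward. After the program, ((c -> u) -> ((not c) <-> c)) <-> ((not c) and ((not u) or (not c))) must hold.
Before u := c: ((not c) <-> c) <-> (not c)
Before u := u <-> u: ((not c) <-> c) <-> (not c)
Before u := q and c: ((not c) <-> c) <-> (not c)
Answer: WP = ((not c) <-> c) <-> (not c)


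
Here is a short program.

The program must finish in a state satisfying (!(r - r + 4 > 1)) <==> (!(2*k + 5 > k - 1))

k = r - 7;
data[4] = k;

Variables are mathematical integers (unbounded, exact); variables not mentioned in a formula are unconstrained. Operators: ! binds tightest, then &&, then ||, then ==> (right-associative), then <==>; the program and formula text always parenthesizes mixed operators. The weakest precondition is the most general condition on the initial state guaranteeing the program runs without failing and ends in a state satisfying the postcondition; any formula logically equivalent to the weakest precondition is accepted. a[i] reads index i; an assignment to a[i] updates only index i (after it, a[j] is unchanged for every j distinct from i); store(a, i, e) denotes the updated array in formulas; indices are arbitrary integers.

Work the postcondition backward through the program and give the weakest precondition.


Working backward. After the program, the postcondition (!(r - r + 4 > 1)) <==> (!(2*k + 5 > k - 1)) must hold; in canonical form it is k > -6.
Before data[4] := k: k > -6
Before k := r - 7: r > 1
Answer: WP = r > 1


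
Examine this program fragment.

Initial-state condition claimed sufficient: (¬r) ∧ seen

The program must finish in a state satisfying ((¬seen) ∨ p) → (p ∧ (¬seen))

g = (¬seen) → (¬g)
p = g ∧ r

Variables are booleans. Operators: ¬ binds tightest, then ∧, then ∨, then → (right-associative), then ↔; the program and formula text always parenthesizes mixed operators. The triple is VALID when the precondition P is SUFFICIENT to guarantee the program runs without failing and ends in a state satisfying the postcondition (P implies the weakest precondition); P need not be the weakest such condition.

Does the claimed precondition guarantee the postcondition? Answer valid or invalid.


Working backward. After the program, ((¬seen) ∨ p) → (p ∧ (¬seen)) must hold.
Before p := g ∧ r: ((¬seen) ∨ (g ∧ r)) → (g ∧ r ∧ (¬seen))
Before g := (¬seen) → (¬g): ((¬seen) ∨ (((¬seen) → (¬g)) ∧ r)) → (((¬seen) → (¬g)) ∧ r ∧ (¬seen))
The weakest precondition is ((¬seen) ∨ (((¬seen) → (¬g)) ∧ r)) → (((¬seen) → (¬g)) ∧ r ∧ (¬seen)).
Check whether (¬r) ∧ seen implies it.
Every state satisfying the precondition satisfies the weakest precondition: the implication holds.
Answer: valid
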